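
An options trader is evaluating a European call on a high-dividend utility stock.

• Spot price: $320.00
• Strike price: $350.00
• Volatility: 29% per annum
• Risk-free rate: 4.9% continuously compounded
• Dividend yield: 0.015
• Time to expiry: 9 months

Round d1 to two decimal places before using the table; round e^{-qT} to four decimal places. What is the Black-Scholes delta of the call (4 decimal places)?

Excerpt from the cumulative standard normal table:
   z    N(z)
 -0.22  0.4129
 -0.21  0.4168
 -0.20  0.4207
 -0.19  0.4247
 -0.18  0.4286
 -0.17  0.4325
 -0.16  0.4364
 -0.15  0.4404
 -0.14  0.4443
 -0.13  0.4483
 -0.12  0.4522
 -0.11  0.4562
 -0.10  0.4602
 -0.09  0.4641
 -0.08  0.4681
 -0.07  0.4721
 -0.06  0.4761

T = 0.75;  σ√T = 0.2511
d₁ = [ln(320/350) + (0.049 − 0.015 + 0.29²/2)·0.75] / 0.2511 = [-0.0896 + 0.0570] / 0.2511 = -0.1297 ≈ -0.13
N(d₁) = N(-0.13) = 0.4483
Δ_call = exp(−qT)·N(d₁) = 0.9888·0.4483 = 0.4433

0.4433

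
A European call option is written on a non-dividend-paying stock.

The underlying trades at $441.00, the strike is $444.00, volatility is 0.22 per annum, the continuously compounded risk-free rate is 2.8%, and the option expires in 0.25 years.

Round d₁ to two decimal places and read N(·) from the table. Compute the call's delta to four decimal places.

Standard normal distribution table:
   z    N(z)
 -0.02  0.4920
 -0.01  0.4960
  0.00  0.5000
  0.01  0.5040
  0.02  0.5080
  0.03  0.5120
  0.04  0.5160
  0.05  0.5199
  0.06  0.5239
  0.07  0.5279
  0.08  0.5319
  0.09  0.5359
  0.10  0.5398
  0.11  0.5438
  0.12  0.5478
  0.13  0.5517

σ√T = 0.22·√0.25 = 0.1100
d₁ = [ln(441/444) + (0.028 + 0.22²/2)·0.25] / 0.1100 = [-0.0068 + 0.0130] / 0.1100 = 0.0570 which rounds to 0.06
N(d₁) = N(0.06) = 0.5239
Δ_call = N(d₁) = 0.5239

0.5239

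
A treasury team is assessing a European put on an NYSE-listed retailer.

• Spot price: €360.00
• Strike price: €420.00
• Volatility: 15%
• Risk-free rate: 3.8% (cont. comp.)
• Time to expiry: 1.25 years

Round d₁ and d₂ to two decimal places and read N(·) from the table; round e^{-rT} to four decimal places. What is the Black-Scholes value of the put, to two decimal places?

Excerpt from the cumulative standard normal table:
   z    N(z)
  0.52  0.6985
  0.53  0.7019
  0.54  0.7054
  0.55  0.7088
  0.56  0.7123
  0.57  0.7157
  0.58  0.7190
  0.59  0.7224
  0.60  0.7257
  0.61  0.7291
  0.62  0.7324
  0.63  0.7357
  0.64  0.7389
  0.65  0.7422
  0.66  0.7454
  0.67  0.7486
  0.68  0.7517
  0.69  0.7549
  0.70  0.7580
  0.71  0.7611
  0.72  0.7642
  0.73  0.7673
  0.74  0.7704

σ√T = 0.15 × 1.1180 = 0.1677
ln(S/K) + (r + σ²/2)T = ln(360/420) + (0.038 + 0.15²/2)·1.25 = -0.1542 + 0.0616 = -0.0926
d₁ = -0.0926 / 0.1677 = -0.5521 which rounds to -0.55
d₂ = d₁ − σ√T = -0.5521 − 0.1677 = -0.7198 which rounds to -0.72
exp(−rT) = exp(−0.038·1.25) = 0.9536
N(−d₂) = N(0.72) = 0.7642;  N(−d₁) = N(0.55) = 0.7088
P = 420·0.9536·0.7642 − 360·0.7088 = 306.0713 − 255.1680 = 50.9033

€50.90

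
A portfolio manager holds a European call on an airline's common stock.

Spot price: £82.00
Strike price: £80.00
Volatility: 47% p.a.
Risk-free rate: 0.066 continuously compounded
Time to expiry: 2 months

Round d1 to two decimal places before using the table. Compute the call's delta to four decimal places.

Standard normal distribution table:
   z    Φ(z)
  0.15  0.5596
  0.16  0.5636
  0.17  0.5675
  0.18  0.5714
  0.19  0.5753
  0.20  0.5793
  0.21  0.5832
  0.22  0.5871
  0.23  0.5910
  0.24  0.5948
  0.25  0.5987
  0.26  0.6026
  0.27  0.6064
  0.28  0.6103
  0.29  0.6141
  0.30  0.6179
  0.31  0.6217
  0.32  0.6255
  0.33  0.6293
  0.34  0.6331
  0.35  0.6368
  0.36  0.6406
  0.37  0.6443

σ√T = 0.47 × 0.4082 = 0.1919
d₁ = [ln(82/80) + (0.066 + 0.47²/2)·0.1667] / 0.1919 = [0.0247 + 0.0294] / 0.1919 = 0.2820 → 0.28
N(d₁) = N(0.28) = 0.6103
Δ_call = N(d₁) = 0.6103

0.6103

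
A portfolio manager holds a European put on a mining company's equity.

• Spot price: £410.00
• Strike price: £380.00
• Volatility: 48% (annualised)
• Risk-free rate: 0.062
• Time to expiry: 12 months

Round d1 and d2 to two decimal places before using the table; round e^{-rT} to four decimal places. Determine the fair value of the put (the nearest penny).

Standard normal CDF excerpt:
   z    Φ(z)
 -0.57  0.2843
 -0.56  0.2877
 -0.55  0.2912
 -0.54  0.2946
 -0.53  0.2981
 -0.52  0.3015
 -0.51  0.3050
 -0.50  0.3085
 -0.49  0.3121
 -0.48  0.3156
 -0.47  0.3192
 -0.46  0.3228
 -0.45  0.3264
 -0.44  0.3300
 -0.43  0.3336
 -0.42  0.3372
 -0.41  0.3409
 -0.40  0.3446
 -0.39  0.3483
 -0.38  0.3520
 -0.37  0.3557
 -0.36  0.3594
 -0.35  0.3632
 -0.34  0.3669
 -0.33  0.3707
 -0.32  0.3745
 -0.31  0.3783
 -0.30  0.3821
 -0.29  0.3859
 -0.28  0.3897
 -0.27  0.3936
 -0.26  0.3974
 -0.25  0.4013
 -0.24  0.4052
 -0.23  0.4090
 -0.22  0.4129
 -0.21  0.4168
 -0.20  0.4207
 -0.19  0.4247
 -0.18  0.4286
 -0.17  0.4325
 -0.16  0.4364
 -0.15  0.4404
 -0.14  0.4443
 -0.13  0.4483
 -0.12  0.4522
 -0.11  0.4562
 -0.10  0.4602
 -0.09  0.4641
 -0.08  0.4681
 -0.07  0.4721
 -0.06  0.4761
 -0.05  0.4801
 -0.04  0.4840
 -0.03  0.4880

T = 1;  σ√T = 0.4800
ln(S/K) + (r + σ²/2)T = ln(410/380) + (0.062 + 0.48²/2)·1 = 0.0760 + 0.1772 = 0.2532
d₁ = 0.2532 / 0.4800 = 0.5275 ⇒ 0.53
d₂ = d₁ − σ√T = 0.5275 − 0.4800 = 0.0475 ⇒ 0.05
exp(−rT) = exp(−0.062·1) = 0.9399
N(−d₂) = N(-0.05) = 0.4801;  N(−d₁) = N(-0.53) = 0.2981
P = 380·0.9399·0.4801 − 410·0.2981 = 171.4735 − 122.2210 = 49.2525

£49.25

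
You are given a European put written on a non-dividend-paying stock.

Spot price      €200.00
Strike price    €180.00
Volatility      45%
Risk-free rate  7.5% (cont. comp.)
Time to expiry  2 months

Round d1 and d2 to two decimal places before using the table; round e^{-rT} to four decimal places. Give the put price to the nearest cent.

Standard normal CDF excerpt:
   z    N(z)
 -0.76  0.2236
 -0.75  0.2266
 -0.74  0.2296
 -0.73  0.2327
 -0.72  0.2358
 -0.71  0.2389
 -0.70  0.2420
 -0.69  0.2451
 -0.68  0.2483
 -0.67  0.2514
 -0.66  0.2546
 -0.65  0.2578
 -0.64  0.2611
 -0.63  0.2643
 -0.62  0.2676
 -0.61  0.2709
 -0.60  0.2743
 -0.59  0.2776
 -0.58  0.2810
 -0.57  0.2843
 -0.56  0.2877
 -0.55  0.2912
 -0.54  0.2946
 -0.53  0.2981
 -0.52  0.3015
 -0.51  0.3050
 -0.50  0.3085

σ√T = 0.45·√0.1667 = 0.1837
d₁ = [ln(200/180) + (0.075 + ½·0.45²)·0.1667] / (σ√T) = (0.1054 + 0.0294) / 0.1837 = 0.7334 → 0.73
d₂ = 0.7334 − 0.1837 = 0.5497 → 0.55
e^(−rT) = e^(−0.075·0.1667) = 0.9876
N(−d₂) = N(-0.55) = 0.2912;  N(−d₁) = N(-0.73) = 0.2327
P = 180·0.9876·0.2912 − 200·0.2327 = 51.7660 − 46.5400 = 5.2260

€5.23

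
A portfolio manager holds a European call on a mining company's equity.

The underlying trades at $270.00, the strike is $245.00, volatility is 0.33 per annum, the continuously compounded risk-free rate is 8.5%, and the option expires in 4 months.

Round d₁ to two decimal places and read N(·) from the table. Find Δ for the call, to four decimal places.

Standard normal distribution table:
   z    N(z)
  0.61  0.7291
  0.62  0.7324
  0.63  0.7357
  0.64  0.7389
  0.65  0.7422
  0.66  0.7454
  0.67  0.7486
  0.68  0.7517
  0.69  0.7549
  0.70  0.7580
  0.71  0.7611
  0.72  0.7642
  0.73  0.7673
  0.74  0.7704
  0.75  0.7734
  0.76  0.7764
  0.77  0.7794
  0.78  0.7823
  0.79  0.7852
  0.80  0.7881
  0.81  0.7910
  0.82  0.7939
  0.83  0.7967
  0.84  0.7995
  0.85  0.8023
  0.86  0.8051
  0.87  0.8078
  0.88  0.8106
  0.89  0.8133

σ√T = 0.33 × 0.5774 = 0.1905
d₁ = [ln(270/245) + (0.085 + 0.33²/2)·0.3333] / 0.1905 = [0.0972 + 0.0465] / 0.1905 = 0.7540 ⇒ 0.75
N(d₁) = N(0.75) = 0.7734
Δ_call = N(d₁) = 0.7734

0.7734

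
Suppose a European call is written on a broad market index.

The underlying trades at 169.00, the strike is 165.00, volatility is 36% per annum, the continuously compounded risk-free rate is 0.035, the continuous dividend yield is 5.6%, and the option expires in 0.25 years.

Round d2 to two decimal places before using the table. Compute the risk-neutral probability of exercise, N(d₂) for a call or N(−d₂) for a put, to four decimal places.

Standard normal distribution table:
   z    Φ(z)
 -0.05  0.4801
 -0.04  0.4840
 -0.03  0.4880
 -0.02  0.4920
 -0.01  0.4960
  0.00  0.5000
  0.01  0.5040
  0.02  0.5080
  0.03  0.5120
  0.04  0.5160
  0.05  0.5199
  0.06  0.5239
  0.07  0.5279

0.5040

σ√T = 0.36·√0.25 = 0.1800
d₁ = [ln(169/165) + (0.035 − 0.056 + 0.36²/2)·0.25] / 0.1800 = [0.0240 + 0.0109] / 0.1800 = 0.1939 ⇒ 0.19
d₂ = d₁ − σ√T = 0.1939 − 0.1800 = 0.0139 ⇒ 0.01
Risk-neutral Pr[S_T > K] = N(d₂) = N(0.01) = 0.5040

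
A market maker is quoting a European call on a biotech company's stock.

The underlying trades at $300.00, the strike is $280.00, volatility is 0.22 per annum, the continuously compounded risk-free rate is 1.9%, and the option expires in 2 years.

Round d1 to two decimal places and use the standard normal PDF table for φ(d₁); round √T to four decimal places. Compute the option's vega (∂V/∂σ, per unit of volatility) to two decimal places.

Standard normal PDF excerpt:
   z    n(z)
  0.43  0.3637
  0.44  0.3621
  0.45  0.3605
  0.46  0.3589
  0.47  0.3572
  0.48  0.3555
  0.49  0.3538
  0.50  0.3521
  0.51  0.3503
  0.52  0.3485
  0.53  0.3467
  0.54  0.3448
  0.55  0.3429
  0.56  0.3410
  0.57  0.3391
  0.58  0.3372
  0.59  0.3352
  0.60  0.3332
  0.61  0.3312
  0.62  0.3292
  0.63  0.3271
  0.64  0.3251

149.38

T = 2;  σ√T = 0.3111
d₁ = [ln(300/280) + (0.019 + 0.22²/2)·2] / 0.3111 = [0.0690 + 0.0864] / 0.3111 = 0.4995 ⇒ 0.50
√T = √2 = 1.4142
φ(d₁) = φ(0.50) = 0.3521
vega = S·φ(d₁)·√T = 300·0.3521·1.4142 = 149.3819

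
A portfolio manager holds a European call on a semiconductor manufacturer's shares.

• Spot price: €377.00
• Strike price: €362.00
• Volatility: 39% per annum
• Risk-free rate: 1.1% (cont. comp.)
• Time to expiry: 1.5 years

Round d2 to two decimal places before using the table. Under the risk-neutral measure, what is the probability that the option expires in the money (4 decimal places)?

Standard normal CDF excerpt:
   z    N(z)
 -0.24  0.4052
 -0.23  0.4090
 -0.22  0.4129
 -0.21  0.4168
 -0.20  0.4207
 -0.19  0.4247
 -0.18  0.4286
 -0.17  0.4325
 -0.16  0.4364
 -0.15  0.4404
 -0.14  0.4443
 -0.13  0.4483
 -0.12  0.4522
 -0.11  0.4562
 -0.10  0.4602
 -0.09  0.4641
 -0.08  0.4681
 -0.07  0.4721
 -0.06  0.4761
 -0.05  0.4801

0.4522

σ√T = 0.39 × 1.2247 = 0.4777
ln(S/K) + (r + σ²/2)T = ln(377/362) + (0.011 + 0.39²/2)·1.5 = 0.0406 + 0.1306 = 0.1712
d₁ = 0.1712 / 0.4777 = 0.3584 → 0.36
d₂ = d₁ − σ√T = 0.3584 − 0.4777 = -0.1193 → -0.12
Pr(exercise) under Q = N(d₂) = 0.4522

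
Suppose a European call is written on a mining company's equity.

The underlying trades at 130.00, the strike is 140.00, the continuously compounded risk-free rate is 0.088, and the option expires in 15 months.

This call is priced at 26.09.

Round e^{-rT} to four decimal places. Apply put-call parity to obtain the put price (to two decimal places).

21.50

exp(−rT) = exp(−0.088·1.25) = 0.8958
Put-call parity: C − P = S − K·e^(−rT) = 130 − 140·0.8958 = 130 − 125.4120 = 4.5880
P = C − (C − P) = 26.09 − (4.5880) = 21.5020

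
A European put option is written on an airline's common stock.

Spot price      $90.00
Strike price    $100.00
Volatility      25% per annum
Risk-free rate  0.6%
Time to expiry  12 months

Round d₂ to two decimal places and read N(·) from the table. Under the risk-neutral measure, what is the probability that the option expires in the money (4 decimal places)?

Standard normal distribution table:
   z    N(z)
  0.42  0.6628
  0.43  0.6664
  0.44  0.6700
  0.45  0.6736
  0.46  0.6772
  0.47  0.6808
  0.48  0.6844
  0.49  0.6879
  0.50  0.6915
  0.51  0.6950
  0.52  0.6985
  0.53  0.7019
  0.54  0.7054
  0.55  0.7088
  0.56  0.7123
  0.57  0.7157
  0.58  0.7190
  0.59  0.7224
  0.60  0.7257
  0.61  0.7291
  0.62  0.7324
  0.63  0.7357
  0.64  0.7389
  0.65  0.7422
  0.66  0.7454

0.6985

T = 1;  σ√T = 0.2500
d₁ = [ln(90/100) + (0.006 + 0.25²/2)·1] / 0.2500 = [-0.1054 + 0.0372] / 0.2500 = -0.2724 → -0.27
d₂ = d₁ − σ√T = -0.2724 − 0.2500 = -0.5224 → -0.52
Risk-neutral Pr[S_T < K] = N(−d₂) = N(0.52) = 0.6985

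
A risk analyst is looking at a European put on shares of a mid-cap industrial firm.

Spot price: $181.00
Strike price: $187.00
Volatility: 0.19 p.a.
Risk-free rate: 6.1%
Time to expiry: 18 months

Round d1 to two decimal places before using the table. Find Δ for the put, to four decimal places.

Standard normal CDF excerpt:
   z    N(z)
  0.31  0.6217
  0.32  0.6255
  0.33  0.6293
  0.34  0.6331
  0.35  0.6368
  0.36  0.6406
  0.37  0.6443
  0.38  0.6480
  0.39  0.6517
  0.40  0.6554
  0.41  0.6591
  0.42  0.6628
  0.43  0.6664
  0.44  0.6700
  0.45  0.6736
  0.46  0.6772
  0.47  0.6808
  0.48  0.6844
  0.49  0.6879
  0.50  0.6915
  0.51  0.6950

T = 1.5;  σ√T = 0.2327
d₁ = [ln(181/187) + (0.061 + 0.19²/2)·1.5] / 0.2327 = [-0.0326 + 0.1186] / 0.2327 = 0.3694 which rounds to 0.37
N(d₁) = N(0.37) = 0.6443
Δ_put = N(d₁) − 1 = 0.6443 − 1 = -0.3557

-0.3557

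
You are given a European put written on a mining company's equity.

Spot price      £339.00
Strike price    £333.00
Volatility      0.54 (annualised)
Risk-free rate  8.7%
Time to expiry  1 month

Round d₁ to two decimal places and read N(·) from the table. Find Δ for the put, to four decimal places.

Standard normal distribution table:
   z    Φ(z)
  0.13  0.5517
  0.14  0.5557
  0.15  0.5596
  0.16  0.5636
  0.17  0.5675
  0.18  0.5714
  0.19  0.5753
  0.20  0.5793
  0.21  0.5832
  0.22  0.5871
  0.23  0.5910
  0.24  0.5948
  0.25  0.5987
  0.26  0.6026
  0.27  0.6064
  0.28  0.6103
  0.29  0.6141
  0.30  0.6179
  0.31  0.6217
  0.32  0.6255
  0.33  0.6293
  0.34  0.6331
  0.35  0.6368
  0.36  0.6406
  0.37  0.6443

σ√T = 0.54 × 0.2887 = 0.1559
d₁ = [ln(339/333) + (0.087 + 0.54²/2)·0.08333] / 0.1559 = [0.0179 + 0.0194] / 0.1559 = 0.2390 → 0.24
N(d₁) = N(0.24) = 0.5948
Δ_put = N(d₁) − 1 = 0.5948 − 1 = -0.4052

-0.4052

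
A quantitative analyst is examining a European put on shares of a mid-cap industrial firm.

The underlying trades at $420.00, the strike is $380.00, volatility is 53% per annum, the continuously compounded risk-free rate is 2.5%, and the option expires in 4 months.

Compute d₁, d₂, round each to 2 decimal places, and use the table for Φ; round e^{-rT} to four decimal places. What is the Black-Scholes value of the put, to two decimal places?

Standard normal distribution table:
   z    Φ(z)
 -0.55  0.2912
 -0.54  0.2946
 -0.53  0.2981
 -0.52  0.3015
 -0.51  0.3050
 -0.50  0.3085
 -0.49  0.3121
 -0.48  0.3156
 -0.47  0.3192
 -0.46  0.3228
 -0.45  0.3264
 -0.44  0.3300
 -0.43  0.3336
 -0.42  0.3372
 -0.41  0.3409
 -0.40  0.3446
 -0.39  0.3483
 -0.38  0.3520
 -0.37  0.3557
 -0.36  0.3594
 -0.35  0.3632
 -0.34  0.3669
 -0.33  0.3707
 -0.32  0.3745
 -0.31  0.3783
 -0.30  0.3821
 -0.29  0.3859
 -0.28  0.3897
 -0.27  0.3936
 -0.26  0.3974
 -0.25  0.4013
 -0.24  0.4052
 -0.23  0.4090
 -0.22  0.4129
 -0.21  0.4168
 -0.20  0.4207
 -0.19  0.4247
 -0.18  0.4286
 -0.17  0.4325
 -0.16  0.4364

$30.44

σ√T = 0.53 × 0.5774 = 0.3060
d₁ = [ln(420/380) + (0.025 + 0.53²/2)·0.3333] / 0.3060 = [0.1001 + 0.0552] / 0.3060 = 0.5073 which rounds to 0.51
d₂ = d₁ − σ√T = 0.5073 − 0.3060 = 0.2013 which rounds to 0.20
exp(−rT) = exp(−0.025·0.3333) = 0.9917
P = 380·0.9917·N(-0.20) − 420·N(-0.51) = 380·0.9917·0.4207 − 420·0.3050 = 158.5391 − 128.1000 = 30.4391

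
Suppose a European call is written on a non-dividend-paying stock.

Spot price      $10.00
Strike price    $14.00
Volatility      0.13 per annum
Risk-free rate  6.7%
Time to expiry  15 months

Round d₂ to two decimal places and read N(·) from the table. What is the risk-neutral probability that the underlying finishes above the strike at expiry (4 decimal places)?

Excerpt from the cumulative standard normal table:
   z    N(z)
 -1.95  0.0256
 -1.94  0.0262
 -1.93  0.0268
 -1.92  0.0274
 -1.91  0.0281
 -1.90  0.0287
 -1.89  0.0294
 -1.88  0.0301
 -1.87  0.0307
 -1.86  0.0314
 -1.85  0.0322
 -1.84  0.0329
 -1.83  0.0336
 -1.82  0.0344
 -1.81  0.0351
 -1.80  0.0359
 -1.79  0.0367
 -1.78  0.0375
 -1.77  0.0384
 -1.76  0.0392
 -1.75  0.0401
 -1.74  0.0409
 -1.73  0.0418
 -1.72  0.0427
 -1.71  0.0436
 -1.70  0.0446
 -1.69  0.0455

0.0351

T = 1.25;  σ√T = 0.1453
d₁ = [ln(10/14) + (0.067 + 0.13²/2)·1.25] / 0.1453 = [-0.3365 + 0.0943] / 0.1453 = -1.6661 → -1.67
d₂ = d₁ − σ√T = -1.6661 − 0.1453 = -1.8115 → -1.81
Pr(exercise) under Q = N(d₂) = 0.0351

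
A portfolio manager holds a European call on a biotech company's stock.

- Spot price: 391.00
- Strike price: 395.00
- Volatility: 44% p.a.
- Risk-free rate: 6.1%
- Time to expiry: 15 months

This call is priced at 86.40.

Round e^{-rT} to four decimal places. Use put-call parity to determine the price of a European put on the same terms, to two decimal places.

exp(−rT) = exp(−0.061·1.25) = 0.9266
Put-call parity: C − P = S − K·e^(−rT) = 391 − 395·0.9266 = 391 − 366.0070 = 24.9930
P = C − (C − P) = 86.40 − (24.9930) = 61.4070

61.41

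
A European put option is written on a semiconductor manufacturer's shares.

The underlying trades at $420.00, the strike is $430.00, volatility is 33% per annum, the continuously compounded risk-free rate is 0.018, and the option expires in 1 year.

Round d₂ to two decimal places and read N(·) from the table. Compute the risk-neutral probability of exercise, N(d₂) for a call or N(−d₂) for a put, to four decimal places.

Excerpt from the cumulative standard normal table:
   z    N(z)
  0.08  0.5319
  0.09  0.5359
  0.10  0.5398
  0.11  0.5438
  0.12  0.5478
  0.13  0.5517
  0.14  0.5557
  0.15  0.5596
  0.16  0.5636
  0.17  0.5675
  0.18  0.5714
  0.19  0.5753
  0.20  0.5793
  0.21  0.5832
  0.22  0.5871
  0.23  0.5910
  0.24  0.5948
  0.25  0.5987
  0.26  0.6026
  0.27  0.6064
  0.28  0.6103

σ√T = 0.33 × 1.0000 = 0.3300
d₁ = [ln(420/430) + (0.018 + 0.33²/2)·1] / 0.3300 = [-0.0235 + 0.0725] / 0.3300 = 0.1482 → 0.15
d₂ = d₁ − σ√T = 0.1482 − 0.3300 = -0.1818 → -0.18
Pr(exercise) under Q = N(−d₂) = N(0.18) = 0.5714

0.5714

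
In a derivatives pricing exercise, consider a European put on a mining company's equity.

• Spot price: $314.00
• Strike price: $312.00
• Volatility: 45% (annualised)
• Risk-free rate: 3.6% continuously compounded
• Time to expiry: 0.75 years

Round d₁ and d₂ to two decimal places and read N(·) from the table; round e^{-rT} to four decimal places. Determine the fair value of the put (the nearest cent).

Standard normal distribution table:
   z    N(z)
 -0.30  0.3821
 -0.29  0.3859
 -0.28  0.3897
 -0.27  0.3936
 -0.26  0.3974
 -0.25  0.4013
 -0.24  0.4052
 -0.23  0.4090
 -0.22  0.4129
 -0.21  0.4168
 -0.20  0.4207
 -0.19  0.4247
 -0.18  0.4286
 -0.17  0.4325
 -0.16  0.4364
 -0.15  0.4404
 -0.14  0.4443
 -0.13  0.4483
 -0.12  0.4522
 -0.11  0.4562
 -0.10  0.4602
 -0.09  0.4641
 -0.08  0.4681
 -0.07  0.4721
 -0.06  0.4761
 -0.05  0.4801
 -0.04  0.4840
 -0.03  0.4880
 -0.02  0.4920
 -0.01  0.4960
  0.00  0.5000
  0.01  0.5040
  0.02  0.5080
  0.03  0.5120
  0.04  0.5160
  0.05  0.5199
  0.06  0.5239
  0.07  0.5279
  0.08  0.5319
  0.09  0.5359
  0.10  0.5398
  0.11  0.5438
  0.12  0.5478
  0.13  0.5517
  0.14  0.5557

σ√T = 0.45 × 0.8660 = 0.3897
d₁ = [ln(314/312) + (0.036 + 0.45²/2)·0.75] / 0.3897 = [0.0064 + 0.1029] / 0.3897 = 0.2805 which rounds to 0.28
d₂ = d₁ − σ√T = 0.2805 − 0.3897 = -0.1092 which rounds to -0.11
e^(−rT) = e^(−0.036·0.75) = 0.9734
N(−d₂) = N(0.11) = 0.5438;  N(−d₁) = N(-0.28) = 0.3897
P = 312·0.9734·0.5438 − 314·0.3897 = 165.1525 − 122.3658 = 42.7867

$42.79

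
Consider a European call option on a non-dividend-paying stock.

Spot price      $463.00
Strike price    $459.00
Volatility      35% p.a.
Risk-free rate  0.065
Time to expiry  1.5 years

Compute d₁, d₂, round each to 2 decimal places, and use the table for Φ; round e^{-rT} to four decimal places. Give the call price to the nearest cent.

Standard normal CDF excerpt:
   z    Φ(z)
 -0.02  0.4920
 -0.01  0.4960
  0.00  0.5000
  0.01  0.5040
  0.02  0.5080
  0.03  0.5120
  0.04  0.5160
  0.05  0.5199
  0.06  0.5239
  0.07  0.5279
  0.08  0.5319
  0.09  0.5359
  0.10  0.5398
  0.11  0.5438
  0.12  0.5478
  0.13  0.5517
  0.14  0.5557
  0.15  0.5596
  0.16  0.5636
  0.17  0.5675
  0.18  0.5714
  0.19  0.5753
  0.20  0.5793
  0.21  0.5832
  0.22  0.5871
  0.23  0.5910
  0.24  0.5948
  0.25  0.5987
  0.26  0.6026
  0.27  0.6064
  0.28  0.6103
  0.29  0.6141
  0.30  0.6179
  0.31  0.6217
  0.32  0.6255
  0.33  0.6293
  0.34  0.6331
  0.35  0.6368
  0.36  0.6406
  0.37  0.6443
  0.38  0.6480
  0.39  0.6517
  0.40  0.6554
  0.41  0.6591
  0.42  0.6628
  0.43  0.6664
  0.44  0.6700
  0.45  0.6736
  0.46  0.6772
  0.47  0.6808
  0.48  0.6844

σ√T = 0.35 × 1.2247 = 0.4287
d₁ = [ln(463/459) + (0.065 + 0.35²/2)·1.5] / 0.4287 = [0.0087 + 0.1894] / 0.4287 = 0.4620 → 0.46
d₂ = d₁ − σ√T = 0.4620 − 0.4287 = 0.0334 → 0.03
exp(−rT) = exp(−0.065·1.5) = 0.9071
C = 463·N(0.46) − 459·0.9071·N(0.03) = 463·0.6772 − 459·0.9071·0.5120 = 313.5436 − 213.1758 = 100.3678

$100.37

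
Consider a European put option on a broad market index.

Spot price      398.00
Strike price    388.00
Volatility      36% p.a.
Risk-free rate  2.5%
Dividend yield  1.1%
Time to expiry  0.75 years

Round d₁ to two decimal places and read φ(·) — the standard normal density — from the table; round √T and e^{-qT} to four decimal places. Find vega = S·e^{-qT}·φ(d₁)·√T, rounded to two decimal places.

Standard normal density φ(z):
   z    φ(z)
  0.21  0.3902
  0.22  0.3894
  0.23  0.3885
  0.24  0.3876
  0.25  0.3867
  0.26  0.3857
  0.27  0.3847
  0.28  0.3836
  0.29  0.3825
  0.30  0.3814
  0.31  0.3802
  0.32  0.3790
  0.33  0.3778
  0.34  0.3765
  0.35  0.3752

σ√T = 0.36·√0.75 = 0.3118
d₁ = [ln(398/388) + (0.025 − 0.011 + 0.36²/2)·0.75] / 0.3118 = [0.0254 + 0.0591] / 0.3118 = 0.2712 ≈ 0.27
√T = √0.75 = 0.8660
φ(d₁) = φ(0.27) = 0.3847
exp(−qT) = exp(−0.011·0.75) = 0.9918
vega = S·exp(−qT)·φ(d₁)·√T = 398·0.9918·0.3847·0.8660 = 131.5065

131.51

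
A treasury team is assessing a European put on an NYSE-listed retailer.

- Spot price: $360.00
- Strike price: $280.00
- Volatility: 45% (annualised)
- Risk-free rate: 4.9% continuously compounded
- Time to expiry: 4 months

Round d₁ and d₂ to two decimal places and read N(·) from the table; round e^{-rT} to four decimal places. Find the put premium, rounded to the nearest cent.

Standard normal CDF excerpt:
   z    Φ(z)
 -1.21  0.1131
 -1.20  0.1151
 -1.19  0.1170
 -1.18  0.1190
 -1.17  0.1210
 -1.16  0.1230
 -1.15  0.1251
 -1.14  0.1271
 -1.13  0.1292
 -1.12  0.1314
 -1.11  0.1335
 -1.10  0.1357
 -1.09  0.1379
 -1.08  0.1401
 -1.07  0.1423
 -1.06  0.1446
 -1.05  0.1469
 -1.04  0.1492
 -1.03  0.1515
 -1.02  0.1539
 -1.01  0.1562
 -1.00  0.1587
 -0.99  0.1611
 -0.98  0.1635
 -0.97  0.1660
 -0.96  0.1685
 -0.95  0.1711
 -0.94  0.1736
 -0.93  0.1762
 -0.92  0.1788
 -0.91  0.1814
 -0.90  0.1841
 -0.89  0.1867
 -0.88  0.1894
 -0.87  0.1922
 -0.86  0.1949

σ√T = 0.45·√0.3333 = 0.2598
d₁ = [ln(360/280) + (0.049 + 0.45²/2)·0.3333] / 0.2598 = [0.2513 + 0.0501] / 0.2598 = 1.1601 ≈ 1.16
d₂ = d₁ − σ√T = 1.1601 − 0.2598 = 0.9003 ≈ 0.90
e^(−rT) = e^(−0.049·0.3333) = 0.9838
P = 280·0.9838·N(-0.90) − 360·N(-1.16) = 280·0.9838·0.1841 − 360·0.1230 = 50.7129 − 44.2800 = 6.4329

$6.43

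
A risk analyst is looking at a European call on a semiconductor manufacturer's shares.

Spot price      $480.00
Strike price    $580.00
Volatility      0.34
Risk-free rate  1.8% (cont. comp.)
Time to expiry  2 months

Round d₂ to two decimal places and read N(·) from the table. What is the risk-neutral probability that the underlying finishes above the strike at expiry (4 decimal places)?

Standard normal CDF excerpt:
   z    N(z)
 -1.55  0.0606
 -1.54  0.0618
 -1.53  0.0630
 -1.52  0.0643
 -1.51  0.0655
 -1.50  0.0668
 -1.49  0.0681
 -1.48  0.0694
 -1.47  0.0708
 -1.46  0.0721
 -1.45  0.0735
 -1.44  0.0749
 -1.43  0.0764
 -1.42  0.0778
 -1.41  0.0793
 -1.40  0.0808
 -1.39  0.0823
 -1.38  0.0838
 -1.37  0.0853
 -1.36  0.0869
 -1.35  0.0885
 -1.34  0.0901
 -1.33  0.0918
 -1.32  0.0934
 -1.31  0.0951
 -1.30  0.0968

σ√T = 0.34·√0.1667 = 0.1388
d₁ = [ln(480/580) + (0.018 + 0.34²/2)·0.1667] / 0.1388 = [-0.1892 + 0.0126] / 0.1388 = -1.2724 which rounds to -1.27
d₂ = d₁ − σ√T = -1.2724 − 0.1388 = -1.4112 which rounds to -1.41
Pr(exercise) under Q = N(d₂) = 0.0793

0.0793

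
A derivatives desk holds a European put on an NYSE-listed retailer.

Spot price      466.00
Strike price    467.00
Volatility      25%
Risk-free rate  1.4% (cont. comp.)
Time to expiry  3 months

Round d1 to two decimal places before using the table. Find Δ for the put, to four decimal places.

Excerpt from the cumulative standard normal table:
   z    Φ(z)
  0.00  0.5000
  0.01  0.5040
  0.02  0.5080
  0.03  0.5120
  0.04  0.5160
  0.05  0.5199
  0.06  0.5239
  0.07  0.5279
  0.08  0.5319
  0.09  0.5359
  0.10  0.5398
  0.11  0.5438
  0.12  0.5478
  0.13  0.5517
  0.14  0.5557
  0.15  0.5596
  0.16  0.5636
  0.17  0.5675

-0.4721

T = 0.25;  σ√T = 0.1250
d₁ = [ln(466/467) + (0.014 + 0.25²/2)·0.25] / 0.1250 = [-0.0021 + 0.0113] / 0.1250 = 0.0734 which rounds to 0.07
N(d₁) = N(0.07) = 0.5279
Δ_put = N(d₁) − 1 = 0.5279 − 1 = -0.4721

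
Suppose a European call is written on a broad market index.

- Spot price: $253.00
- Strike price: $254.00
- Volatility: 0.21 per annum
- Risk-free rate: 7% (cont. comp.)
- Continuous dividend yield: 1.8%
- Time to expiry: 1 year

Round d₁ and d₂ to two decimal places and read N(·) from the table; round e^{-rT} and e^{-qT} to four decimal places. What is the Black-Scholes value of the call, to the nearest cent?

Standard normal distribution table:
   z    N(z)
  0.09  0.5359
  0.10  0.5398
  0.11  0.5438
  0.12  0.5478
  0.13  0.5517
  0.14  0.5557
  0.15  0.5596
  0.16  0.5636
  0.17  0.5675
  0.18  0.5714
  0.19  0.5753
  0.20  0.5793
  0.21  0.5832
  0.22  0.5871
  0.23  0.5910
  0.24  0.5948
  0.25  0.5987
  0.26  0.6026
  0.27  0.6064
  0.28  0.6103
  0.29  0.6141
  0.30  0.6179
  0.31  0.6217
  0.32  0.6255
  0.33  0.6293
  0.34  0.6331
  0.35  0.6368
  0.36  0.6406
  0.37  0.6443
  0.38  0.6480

σ√T = 0.21 × 1.0000 = 0.2100
d₁ = [ln(253/254) + (0.07 − 0.018 + 0.21²/2)·1] / 0.2100 = [-0.0039 + 0.0741] / 0.2100 = 0.3338 which rounds to 0.33
d₂ = d₁ − σ√T = 0.3338 − 0.2100 = 0.1238 which rounds to 0.12
exp(−qT) = exp(−0.018·1) = 0.9822;  exp(−rT) = exp(−0.07·1) = 0.9324
N(d₁) = N(0.33) = 0.6293;  N(d₂) = N(0.12) = 0.5478
C = 253·0.9822·0.6293 − 254·0.9324·0.5478 = 156.3789 − 129.7353 = 26.6437

$26.64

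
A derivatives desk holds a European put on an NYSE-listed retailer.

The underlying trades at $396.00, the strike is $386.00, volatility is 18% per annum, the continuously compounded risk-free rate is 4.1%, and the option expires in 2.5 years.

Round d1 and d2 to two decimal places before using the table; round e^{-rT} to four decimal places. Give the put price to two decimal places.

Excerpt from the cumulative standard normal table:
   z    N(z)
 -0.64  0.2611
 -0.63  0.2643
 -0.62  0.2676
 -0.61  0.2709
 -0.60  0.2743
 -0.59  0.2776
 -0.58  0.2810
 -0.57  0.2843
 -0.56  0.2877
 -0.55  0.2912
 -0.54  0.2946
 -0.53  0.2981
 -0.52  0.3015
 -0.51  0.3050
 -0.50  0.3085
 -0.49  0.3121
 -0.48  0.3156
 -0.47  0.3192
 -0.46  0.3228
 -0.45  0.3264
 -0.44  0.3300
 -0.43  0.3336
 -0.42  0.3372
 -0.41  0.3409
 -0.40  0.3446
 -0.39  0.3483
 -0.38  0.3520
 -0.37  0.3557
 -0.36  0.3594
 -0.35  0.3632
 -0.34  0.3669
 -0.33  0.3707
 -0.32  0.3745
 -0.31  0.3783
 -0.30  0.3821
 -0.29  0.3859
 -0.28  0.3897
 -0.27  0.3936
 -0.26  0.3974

$21.87

σ√T = 0.18 × 1.5811 = 0.2846
ln(S/K) + (r + σ²/2)T = ln(396/386) + (0.041 + 0.18²/2)·2.5 = 0.0256 + 0.1430 = 0.1686
d₁ = 0.1686 / 0.2846 = 0.5923 ⇒ 0.59
d₂ = d₁ − σ√T = 0.5923 − 0.2846 = 0.3077 ⇒ 0.31
e^(−rT) = e^(−0.041·2.5) = 0.9026
N(−d₂) = N(-0.31) = 0.3783;  N(−d₁) = N(-0.59) = 0.2776
P = 386·0.9026·0.3783 − 396·0.2776 = 131.8011 − 109.9296 = 21.8715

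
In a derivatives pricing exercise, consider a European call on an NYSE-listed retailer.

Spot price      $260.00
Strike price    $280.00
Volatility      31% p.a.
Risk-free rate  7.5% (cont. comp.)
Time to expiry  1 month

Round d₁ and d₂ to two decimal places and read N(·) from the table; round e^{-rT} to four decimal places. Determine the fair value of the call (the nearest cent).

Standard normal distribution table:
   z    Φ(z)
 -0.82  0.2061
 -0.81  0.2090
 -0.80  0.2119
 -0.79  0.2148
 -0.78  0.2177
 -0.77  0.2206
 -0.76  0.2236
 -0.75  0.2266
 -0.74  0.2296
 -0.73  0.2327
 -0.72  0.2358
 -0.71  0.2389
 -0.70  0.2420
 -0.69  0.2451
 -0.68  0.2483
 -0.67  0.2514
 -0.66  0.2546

T = 0.08333;  σ√T = 0.0895
ln(S/K) + (r + σ²/2)T = ln(260/280) + (0.075 + 0.31²/2)·0.08333 = -0.0741 + 0.0103 = -0.0639
d₁ = -0.0639 / 0.0895 = -0.7135 which rounds to -0.71
d₂ = d₁ − σ√T = -0.7135 − 0.0895 = -0.8030 which rounds to -0.80
e^(−rT) = e^(−0.075·0.08333) = 0.9938
N(d₁) = N(-0.71) = 0.2389;  N(d₂) = N(-0.80) = 0.2119
C = 260·0.2389 − 280·0.9938·0.2119 = 62.1140 − 58.9641 = 3.1499

$3.15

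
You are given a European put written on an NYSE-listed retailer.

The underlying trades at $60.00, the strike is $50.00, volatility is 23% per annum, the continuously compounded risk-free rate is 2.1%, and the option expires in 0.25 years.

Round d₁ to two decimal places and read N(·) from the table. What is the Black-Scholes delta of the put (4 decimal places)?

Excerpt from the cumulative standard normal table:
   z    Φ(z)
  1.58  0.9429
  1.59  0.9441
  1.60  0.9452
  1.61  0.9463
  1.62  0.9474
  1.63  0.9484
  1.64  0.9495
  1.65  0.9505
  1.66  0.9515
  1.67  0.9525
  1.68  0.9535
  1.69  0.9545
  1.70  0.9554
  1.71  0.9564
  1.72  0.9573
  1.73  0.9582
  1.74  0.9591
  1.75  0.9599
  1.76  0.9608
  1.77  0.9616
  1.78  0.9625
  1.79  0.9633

σ√T = 0.23·√0.25 = 0.1150
d₁ = [ln(60/50) + (0.021 + 0.23²/2)·0.25] / 0.1150 = [0.1823 + 0.0119] / 0.1150 = 1.6886 → 1.69
N(d₁) = N(1.69) = 0.9545
Δ_put = N(d₁) − 1 = 0.9545 − 1 = -0.0455

-0.0455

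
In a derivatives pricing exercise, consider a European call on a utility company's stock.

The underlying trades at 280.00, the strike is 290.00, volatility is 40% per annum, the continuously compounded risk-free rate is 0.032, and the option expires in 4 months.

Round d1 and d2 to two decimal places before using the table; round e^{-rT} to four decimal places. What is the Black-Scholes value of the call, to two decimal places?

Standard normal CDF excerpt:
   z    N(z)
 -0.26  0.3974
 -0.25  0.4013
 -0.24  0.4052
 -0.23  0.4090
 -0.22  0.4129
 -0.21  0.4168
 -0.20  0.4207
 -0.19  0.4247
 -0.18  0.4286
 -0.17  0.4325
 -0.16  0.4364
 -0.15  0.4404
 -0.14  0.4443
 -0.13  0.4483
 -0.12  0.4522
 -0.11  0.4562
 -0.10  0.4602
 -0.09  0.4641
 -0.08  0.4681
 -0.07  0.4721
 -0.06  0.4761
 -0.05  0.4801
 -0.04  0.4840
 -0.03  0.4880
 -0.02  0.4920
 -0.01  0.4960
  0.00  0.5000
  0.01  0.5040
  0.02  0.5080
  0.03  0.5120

σ√T = 0.4·√0.3333 = 0.2309
d₁ = [ln(280/290) + (0.032 + 0.4²/2)·0.3333] / 0.2309 = [-0.0351 + 0.0373] / 0.2309 = 0.0097 which rounds to 0.01
d₂ = d₁ − σ√T = 0.0097 − 0.2309 = -0.2212 which rounds to -0.22
exp(−rT) = exp(−0.032·0.3333) = 0.9894
C = 280·N(0.01) − 290·0.9894·N(-0.22) = 280·0.5040 − 290·0.9894·0.4129 = 141.1200 − 118.4717 = 22.6483

22.65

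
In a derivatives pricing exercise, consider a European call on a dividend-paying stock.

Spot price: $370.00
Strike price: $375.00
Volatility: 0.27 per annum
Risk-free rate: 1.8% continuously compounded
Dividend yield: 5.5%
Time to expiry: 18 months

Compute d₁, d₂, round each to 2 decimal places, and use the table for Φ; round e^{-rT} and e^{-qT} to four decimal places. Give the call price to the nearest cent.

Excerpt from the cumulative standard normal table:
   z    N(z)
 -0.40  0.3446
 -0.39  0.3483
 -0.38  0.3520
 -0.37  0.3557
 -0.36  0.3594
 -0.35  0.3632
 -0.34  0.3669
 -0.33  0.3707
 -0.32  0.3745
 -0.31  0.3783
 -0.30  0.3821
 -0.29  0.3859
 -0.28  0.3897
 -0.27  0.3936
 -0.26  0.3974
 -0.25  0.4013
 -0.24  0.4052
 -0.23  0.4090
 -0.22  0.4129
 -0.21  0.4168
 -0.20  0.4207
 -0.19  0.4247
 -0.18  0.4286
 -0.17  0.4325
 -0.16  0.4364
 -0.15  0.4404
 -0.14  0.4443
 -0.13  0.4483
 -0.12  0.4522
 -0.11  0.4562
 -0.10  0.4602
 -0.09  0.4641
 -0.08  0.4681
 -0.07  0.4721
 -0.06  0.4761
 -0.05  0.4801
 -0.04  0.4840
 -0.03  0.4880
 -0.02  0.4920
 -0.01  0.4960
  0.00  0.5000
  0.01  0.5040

$35.06

σ√T = 0.27·√1.5 = 0.3307
d₁ = [ln(370/375) + (0.018 − 0.055 + 0.27²/2)·1.5] / 0.3307 = [-0.0134 − 0.0008] / 0.3307 = -0.0431 which rounds to -0.04
d₂ = d₁ − σ√T = -0.0431 − 0.3307 = -0.3738 which rounds to -0.37
e^(−qT) = e^(−0.055·1.5) = 0.9208;  e^(−rT) = e^(−0.018·1.5) = 0.9734
N(d₁) = N(-0.04) = 0.4840;  N(d₂) = N(-0.37) = 0.3557
C = 370·0.9208·0.4840 − 375·0.9734·0.3557 = 164.8969 − 129.8394 = 35.0575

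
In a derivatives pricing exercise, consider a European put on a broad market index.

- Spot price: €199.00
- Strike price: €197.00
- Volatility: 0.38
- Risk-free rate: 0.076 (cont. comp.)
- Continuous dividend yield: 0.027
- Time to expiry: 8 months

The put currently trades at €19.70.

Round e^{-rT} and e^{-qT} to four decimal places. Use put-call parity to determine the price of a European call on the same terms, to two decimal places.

exp(−qT) = exp(−0.027·0.6667) = 0.9822;  exp(−rT) = exp(−0.076·0.6667) = 0.9506
Put-call parity: C − P = S·e^(−qT) − K·e^(−rT) = 199·0.9822 − 197·0.9506 = 195.4578 − 187.2682 = 8.1896
C = P + (C − P) = 19.70 + (8.1896) = 27.8896

€27.89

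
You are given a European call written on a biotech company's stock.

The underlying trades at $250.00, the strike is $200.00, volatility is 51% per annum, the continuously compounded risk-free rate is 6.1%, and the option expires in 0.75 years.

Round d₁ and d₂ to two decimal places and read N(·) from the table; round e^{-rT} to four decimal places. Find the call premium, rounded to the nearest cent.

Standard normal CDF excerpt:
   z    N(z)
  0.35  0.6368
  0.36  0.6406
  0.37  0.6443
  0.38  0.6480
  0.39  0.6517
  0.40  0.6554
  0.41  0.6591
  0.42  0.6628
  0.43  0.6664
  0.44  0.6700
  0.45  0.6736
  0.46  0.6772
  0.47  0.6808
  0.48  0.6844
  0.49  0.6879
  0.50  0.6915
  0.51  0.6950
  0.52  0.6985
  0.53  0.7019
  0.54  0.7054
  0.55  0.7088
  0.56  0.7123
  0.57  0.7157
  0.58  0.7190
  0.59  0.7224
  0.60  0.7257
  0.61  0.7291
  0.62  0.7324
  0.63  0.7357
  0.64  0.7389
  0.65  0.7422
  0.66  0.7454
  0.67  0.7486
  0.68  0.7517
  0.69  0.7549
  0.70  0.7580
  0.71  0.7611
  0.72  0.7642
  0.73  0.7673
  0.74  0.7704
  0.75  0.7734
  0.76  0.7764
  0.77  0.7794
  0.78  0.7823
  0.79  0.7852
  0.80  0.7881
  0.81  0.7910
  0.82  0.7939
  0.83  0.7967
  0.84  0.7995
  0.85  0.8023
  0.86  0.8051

$74.66

σ√T = 0.51·√0.75 = 0.4417
d₁ = [ln(250/200) + (0.061 + ½·0.51²)·0.75] / (σ√T) = (0.2231 + 0.1433) / 0.4417 = 0.8296 → 0.83
d₂ = 0.8296 − 0.4417 = 0.3880 → 0.39
e^(−rT) = e^(−0.061·0.75) = 0.9553
N(d₁) = N(0.83) = 0.7967;  N(d₂) = N(0.39) = 0.6517
C = 250·0.7967 − 200·0.9553·0.6517 = 199.1750 − 124.5138 = 74.6612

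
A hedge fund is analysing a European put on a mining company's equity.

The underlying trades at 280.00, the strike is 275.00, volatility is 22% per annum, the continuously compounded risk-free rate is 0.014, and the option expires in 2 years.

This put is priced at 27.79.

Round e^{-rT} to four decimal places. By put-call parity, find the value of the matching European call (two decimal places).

40.38

exp(−rT) = exp(−0.014·2) = 0.9724
Put-call parity: C − P = S − K·e^(−rT) = 280 − 275·0.9724 = 280 − 267.4100 = 12.5900
C = P + (C − P) = 27.79 + (12.5900) = 40.3800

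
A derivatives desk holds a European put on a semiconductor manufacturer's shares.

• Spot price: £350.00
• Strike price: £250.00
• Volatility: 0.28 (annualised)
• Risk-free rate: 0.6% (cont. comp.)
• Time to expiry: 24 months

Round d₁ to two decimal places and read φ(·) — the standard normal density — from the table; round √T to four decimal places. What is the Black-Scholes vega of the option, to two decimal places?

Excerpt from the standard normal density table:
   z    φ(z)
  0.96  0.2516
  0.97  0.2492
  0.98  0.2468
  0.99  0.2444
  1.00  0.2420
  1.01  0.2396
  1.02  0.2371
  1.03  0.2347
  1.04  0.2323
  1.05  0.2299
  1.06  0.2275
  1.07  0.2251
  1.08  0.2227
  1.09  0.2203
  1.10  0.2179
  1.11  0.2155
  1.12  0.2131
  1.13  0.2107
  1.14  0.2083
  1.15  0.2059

σ√T = 0.28 × 1.4142 = 0.3960
d₁ = [ln(350/250) + (0.006 + 0.28²/2)·2] / 0.3960 = [0.3365 + 0.0904] / 0.3960 = 1.0780 which rounds to 1.08
√T = √2 = 1.4142
φ(d₁) = φ(1.08) = 0.2227
vega = S·φ(d₁)·√T = 350·0.2227·1.4142 = 110.2298

110.23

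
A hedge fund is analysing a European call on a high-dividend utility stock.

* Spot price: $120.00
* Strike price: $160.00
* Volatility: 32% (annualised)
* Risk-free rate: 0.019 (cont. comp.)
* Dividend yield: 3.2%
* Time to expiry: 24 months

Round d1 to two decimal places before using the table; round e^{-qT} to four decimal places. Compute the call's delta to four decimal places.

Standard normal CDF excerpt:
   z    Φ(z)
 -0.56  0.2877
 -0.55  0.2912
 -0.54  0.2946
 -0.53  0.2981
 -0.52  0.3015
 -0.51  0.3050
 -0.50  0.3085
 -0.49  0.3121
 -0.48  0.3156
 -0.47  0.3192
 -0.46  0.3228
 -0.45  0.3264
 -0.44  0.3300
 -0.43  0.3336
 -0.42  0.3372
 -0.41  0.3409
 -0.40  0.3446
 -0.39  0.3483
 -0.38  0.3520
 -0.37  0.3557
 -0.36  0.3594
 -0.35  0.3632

σ√T = 0.32·√2 = 0.4525
d₁ = [ln(120/160) + (0.019 − 0.032 + 0.32²/2)·2] / 0.4525 = [-0.2877 + 0.0764] / 0.4525 = -0.4669 ⇒ -0.47
N(d₁) = N(-0.47) = 0.3192
Δ_call = exp(−qT)·N(d₁) = 0.9380·0.3192 = 0.2994

0.2994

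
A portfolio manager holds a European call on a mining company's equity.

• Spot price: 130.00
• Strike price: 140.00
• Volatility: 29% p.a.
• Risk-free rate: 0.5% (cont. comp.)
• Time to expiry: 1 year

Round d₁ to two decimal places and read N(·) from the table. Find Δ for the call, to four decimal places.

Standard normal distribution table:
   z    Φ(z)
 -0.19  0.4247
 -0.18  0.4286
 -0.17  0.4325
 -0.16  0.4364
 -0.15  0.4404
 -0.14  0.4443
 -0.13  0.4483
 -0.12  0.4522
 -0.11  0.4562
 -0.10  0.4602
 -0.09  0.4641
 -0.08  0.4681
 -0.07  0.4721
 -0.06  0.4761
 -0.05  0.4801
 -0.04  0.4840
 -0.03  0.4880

σ√T = 0.29 × 1.0000 = 0.2900
ln(S/K) + (r + σ²/2)T = ln(130/140) + (0.005 + 0.29²/2)·1 = -0.0741 + 0.0470 = -0.0271
d₁ = -0.0271 / 0.2900 = -0.0933 which rounds to -0.09
N(d₁) = N(-0.09) = 0.4641
Δ_call = N(d₁) = 0.4641

0.4641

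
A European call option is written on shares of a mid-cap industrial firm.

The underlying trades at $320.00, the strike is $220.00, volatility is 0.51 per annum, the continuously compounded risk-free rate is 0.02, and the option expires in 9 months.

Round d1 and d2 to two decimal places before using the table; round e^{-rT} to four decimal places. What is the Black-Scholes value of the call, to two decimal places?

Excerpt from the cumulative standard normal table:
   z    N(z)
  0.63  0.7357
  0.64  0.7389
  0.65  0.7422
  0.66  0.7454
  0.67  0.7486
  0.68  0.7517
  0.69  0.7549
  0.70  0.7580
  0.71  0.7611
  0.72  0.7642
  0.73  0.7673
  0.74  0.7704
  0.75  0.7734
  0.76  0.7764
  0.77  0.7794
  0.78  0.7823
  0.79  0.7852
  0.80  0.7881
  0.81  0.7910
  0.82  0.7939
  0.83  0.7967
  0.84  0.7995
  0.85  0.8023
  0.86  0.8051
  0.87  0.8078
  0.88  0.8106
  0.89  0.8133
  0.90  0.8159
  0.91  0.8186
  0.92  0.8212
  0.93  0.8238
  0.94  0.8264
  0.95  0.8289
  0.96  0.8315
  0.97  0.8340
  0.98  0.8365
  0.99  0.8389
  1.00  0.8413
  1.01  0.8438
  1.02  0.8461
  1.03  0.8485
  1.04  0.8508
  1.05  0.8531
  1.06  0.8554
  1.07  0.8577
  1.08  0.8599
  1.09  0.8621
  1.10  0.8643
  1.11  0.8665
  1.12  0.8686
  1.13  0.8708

σ√T = 0.51 × 0.8660 = 0.4417
d₁ = [ln(320/220) + (0.02 + ½·0.51²)·0.75] / (σ√T) = (0.3747 + 0.1125) / 0.4417 = 1.1031 which rounds to 1.10
d₂ = 1.1031 − 0.4417 = 0.6615 which rounds to 0.66
e^(−rT) = e^(−0.02·0.75) = 0.9851
C = 320·N(1.10) − 220·0.9851·N(0.66) = 320·0.8643 − 220·0.9851·0.7454 = 276.5760 − 161.5446 = 115.0314

$115.03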